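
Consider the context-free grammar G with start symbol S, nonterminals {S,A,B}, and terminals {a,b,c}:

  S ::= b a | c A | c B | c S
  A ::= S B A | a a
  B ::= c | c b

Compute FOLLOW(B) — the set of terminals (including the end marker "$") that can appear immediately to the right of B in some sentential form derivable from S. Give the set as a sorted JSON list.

Compute FIRST by fixpoint:
iter 1:
  A via A→a a: +{a}
  B via B→c: +{c}
  S via S→b a: +{b}
  S via S→c A: +{c}
  FIRST[S]={b,c}  FIRST[A]={a}  FIRST[B]={c}
iter 2:
  A via A→S B A: +{b,c}
  FIRST[S]={b,c}  FIRST[A]={a,b,c}  FIRST[B]={c}
iter 3: — fixpoint
  FIRST[S]={b,c}  FIRST[A]={a,b,c}  FIRST[B]={c}

FOLLOW iteration:
initialize: $ ∈ FOLLOW(S)
iter 1:
  A→S B A: FOLLOW(S) ⊇ FIRST(B) = {c}; new: +{c}
  A→S B A: FOLLOW(B) ⊇ FIRST(A) = {a,b,c}; new: +{a,b,c}
  S→c A: FOLLOW(A) ⊇ FOLLOW(S) ⊇ {$,c}; new: +{$,c}
  S→c B: FOLLOW(B) ⊇ FOLLOW(S) ⊇ {$,c}; new: +{$}
  FOLLOW[S]={$,c}  FOLLOW[A]={$,c}  FOLLOW[B]={$,a,b,c}
iter 2: — fixpoint
  FOLLOW[S]={$,c}  FOLLOW[A]={$,c}  FOLLOW[B]={$,a,b,c}

FOLLOW(B) = ["$", "a", "b", "c"]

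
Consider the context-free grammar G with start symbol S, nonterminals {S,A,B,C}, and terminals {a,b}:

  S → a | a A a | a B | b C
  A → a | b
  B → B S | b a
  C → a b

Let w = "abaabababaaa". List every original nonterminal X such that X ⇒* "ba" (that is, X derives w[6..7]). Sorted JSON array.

CNF form of G:
  S -> T0 C | T1 B | T1 X2 | a
  A -> a | b
  B -> B S | T0 T1
  C -> T1 T0
  T0 -> b
  T1 -> a
  X2 -> A T1

CYK table (by increasing span) (cells [i..j] with 6 ≤ i ≤ j ≤ 7 only):
  T[6,6] 'b' = {A,T0}  orig:{A}
  T[7,7] 'a' = {A,S,T1}  orig:{A,S}
  T[6,7] 'ba' = {B,X2}  orig:{B}

Original NTs in T[6,7] deriving "ba": ["B"]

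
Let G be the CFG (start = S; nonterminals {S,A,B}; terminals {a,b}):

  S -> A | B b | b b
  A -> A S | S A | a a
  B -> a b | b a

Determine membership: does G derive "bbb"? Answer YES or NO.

Convert to CNF:
  S -> A S | B T1 | S A | T0 T0 | T1 T1
  A -> A S | S A | T0 T0
  B -> T0 T1 | T1 T0
  T0 -> a
  T1 -> b

CYK fill:
  T[0,0] 'b' = {T1}  orig:{}
  T[1,1] 'b' = {T1}  orig:{}
  T[2,2] 'b' = {T1}  orig:{}
  T[0,1] 'bb' = {S}
  T[1,2] 'bb' = {S}
  T[0,2] 'bbb' = ∅

S ∉ T[0,2] ⇒ NO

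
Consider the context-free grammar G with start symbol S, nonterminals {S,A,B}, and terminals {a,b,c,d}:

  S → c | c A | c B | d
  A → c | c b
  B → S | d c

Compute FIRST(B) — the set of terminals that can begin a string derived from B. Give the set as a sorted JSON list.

Compute FIRST by fixpoint:
[1]
  A via A→c: +{c}
  B via B→d c: +{d}
  S via S→c: +{c}
  S via S→d: +{d}
  FIRST(S)={c,d}  FIRST(A)={c}  FIRST(B)={d}
[2]
  B via B→S: +{c}
  FIRST(S)={c,d}  FIRST(A)={c}  FIRST(B)={c,d}
[3] — fixpoint
  FIRST(S)={c,d}  FIRST(A)={c}  FIRST(B)={c,d}

FIRST(B) = ["c", "d"]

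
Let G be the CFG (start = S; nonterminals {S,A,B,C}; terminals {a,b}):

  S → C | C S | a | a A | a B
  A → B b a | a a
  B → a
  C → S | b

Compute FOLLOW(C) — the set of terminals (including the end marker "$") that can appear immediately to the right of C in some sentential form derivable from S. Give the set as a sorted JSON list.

Compute FIRST by fixpoint:
iter 1:
  A via A→a a: +{a}
  B via B→a: +{a}
  C via C→b: +{b}
  S via S→C: +{b}
  S via S→a: +{a}
  FIRST[S]={a,b}  FIRST[A]={a}  FIRST[B]={a}  FIRST[C]={b}
iter 2:
  C via C→S: +{a}
  FIRST[S]={a,b}  FIRST[A]={a}  FIRST[B]={a}  FIRST[C]={a,b}
iter 3: (no change)
  FIRST[S]={a,b}  FIRST[A]={a}  FIRST[B]={a}  FIRST[C]={a,b}

FOLLOW iteration:
initialize: $ ∈ FOLLOW(S)
[1]
  A→B b a: FOLLOW(B) ⊇ FIRST(b) = {b}; new: +{b}
  S→C: FOLLOW(C) ⊇ FOLLOW(S) ⊇ {$}; new: +{$}
  S→C S: FOLLOW(C) ⊇ FIRST(S) = {a,b}; new: +{a,b}
  S→a A: FOLLOW(A) ⊇ FOLLOW(S) ⊇ {$}; new: +{$}
  S→a B: FOLLOW(B) ⊇ FOLLOW(S) ⊇ {$}; new: +{$}
  FOLLOW[S]={$}  FOLLOW[A]={$}  FOLLOW[B]={$,b}  FOLLOW[C]={$,a,b}
[2]
  C→S: FOLLOW(S) ⊇ FOLLOW(C) ⊇ {$,a,b}; new: +{a,b}
  S→a A: FOLLOW(A) ⊇ FOLLOW(S) ⊇ {$,a,b}; new: +{a,b}
  S→a B: FOLLOW(B) ⊇ FOLLOW(S) ⊇ {$,a,b}; new: +{a}
  FOLLOW[S]={$,a,b}  FOLLOW[A]={$,a,b}  FOLLOW[B]={$,a,b}  FOLLOW[C]={$,a,b}
[3] done
  FOLLOW[S]={$,a,b}  FOLLOW[A]={$,a,b}  FOLLOW[B]={$,a,b}  FOLLOW[C]={$,a,b}

FOLLOW(C) = ["$", "a", "b"]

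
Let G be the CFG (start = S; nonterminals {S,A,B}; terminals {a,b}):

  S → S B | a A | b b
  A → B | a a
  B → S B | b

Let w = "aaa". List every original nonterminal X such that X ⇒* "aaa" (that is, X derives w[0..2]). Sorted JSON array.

CNF form of G:
  S -> S B | T0 A | T1 T1
  A -> S B | T0 T0 | b
  B -> S B | b
  T0 -> a
  T1 -> b

CYK table (by increasing span), restricted to cells inside w[0..2]:
  T[0,0] 'a' = {T0}  orig:{}
  T[1,1] 'a' = {T0}  orig:{}
  T[2,2] 'a' = {T0}  orig:{}
  T[0,1] 'aa' = {A}
  T[1,2] 'aa' = {A}
  T[0,2] 'aaa' = {S}

Original NTs in T[0,2] deriving "aaa": ["S"]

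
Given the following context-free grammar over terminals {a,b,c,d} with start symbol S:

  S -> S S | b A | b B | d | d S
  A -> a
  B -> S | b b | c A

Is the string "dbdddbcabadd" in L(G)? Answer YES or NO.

Convert to CNF:
  S -> S S | T0 A | T0 B | T2 S | d
  A -> a
  B -> S S | T0 A | T0 B | T0 T0 | T1 A | T2 S | d
  T0 -> b
  T1 -> c
  T2 -> d

CYK table (by increasing span):
  cell(0,0) d: {B,S,T2}  orig:{B,S}
  cell(1,1) b: {T0}  orig:{}
  cell(2,2) d: {B,S,T2}  orig:{B,S}
  cell(3,3) d: {B,S,T2}  orig:{B,S}
  cell(4,4) d: {B,S,T2}  orig:{B,S}
  cell(5,5) b: {T0}  orig:{}
  cell(6,6) c: {T1}  orig:{}
  cell(7,7) a: {A}
  cell(8,8) b: {T0}  orig:{}
  cell(9,9) a: {A}
  cell(10,10) d: {B,S,T2}  orig:{B,S}
  cell(11,11) d: {B,S,T2}  orig:{B,S}
  cell(0,1) db: ∅
  cell(1,2) bd: {B,S}
  cell(2,3) dd: {B,S}
  cell(3,4) dd: {B,S}
  cell(4,5) db: ∅
  cell(5,6) bc: ∅
  cell(6,7) ca: {B}
  cell(7,8) ab: ∅
  cell(8,9) ba: {B,S}
  cell(9,10) ad: ∅
  cell(10,11) dd: {B,S}
  cell(0,2) dbd: {B,S}
  cell(1,3) bdd: {B,S}
  cell(2,4) ddd: {B,S}
  cell(3,5) ddb: ∅
  cell(4,6) dbc: ∅
  cell(5,7) bca: {B,S}
  cell(6,8) cab: ∅
  cell(7,9) aba: ∅
  cell(8,10) bad: {B,S}
  cell(9,11) add: ∅
  cell(0,3) dbdd: {B,S}
  cell(1,4) bddd: {B,S}
  cell(2,5) dddb: ∅
  cell(3,6) ddbc: ∅
  cell(4,7) dbca: {B,S}
  cell(5,8) bcab: ∅
  cell(6,9) caba: ∅
  cell(7,10) abad: ∅
  cell(8,11) badd: {B,S}
  cell(0,4) dbddd: {B,S}
  cell(1,5) bdddb: ∅
  cell(2,6) dddbc: ∅
  cell(3,7) ddbca: {B,S}
  cell(4,8) dbcab: ∅
  cell(5,9) bcaba: {B,S}
  cell(6,10) cabad: ∅
  cell(7,11) abadd: ∅
  cell(0,5) dbdddb: ∅
  cell(1,6) bdddbc: ∅
  cell(2,7) dddbca: {B,S}
  cell(3,8) ddbcab: ∅
  cell(4,9) dbcaba: {B,S}
  cell(5,10) bcabad: {B,S}
  cell(6,11) cabadd: ∅
  cell(0,6) dbdddbc: ∅
  cell(1,7) bdddbca: {B,S}
  cell(2,8) dddbcab: ∅
  cell(3,9) ddbcaba: {B,S}
  cell(4,10) dbcabad: {B,S}
  cell(5,11) bcabadd: {B,S}
  cell(0,7) dbdddbca: {B,S}
  cell(1,8) bdddbcab: ∅
  cell(2,9) dddbcaba: {B,S}
  cell(3,10) ddbcabad: {B,S}
  cell(4,11) dbcabadd: {B,S}
  cell(0,8) dbdddbcab: ∅
  cell(1,9) bdddbcaba: {B,S}
  cell(2,10) dddbcabad: {B,S}
  cell(3,11) ddbcabadd: {B,S}
  cell(0,9) dbdddbcaba: {B,S}
  cell(1,10) bdddbcabad: {B,S}
  cell(2,11) dddbcabadd: {B,S}
  cell(0,10) dbdddbcabad: {B,S}
  cell(1,11) bdddbcabadd: {B,S}
  cell(0,11) dbdddbcabadd: {B,S}

S ∈ T[0,11] ⇒ YES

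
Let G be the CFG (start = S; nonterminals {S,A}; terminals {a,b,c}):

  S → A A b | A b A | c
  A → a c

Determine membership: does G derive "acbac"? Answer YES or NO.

CNF form of G:
  S -> A X3 | A X4 | c
  A -> T0 T1
  T0 -> a
  T1 -> c
  T2 -> b
  X3 -> A T2
  X4 -> T2 A

Fill CYK table bottom-up:
  cell(0,0) a: {T0}  orig:{}
  cell(1,1) c: {S,T1}  orig:{S}
  cell(2,2) b: {T2}  orig:{}
  cell(3,3) a: {T0}  orig:{}
  cell(4,4) c: {S,T1}  orig:{S}
  cell(0,1) ac: {A}
  cell(1,2) cb: ∅
  cell(2,3) ba: ∅
  cell(3,4) ac: {A}
  cell(0,2) acb: {X3}  orig:{}
  cell(1,3) cba: ∅
  cell(2,4) bac: {X4}  orig:{}
  cell(0,3) acba: ∅
  cell(1,4) cbac: ∅
  cell(0,4) acbac: {S}

S ∈ T[0,4] ⇒ YES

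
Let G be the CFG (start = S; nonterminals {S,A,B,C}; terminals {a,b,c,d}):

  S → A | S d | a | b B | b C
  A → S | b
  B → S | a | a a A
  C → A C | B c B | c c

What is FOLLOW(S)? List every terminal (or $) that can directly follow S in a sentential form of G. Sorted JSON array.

FIRST sets, iterate to fixpoint:
[1]
  A via A→b: +{b}
  B via B→a: +{a}
  C via C→A C: +{b}
  C via C→B c B: +{a}
  C via C→c c: +{c}
  S via S→A: +{b}
  S via S→a: +{a}
  S: {a,b}  A: {b}  B: {a}  C: {a,b,c}
[2]
  A via A→S: +{a}
  B via B→S: +{b}
  S: {a,b}  A: {a,b}  B: {a,b}  C: {a,b,c}
[3] — fixpoint
  S: {a,b}  A: {a,b}  B: {a,b}  C: {a,b,c}

FOLLOW sets:
FOLLOW(S) := {$}
round 1:
  C→A C: FOLLOW(A) ⊇ FIRST(C) = {a,b,c}; new: +{a,b,c}
  C→B c B: FOLLOW(B) ⊇ FIRST(c) = {c}; new: +{c}
  S→A: FOLLOW(A) ⊇ FOLLOW(S) ⊇ {$}; new: +{$}
  S→S d: FOLLOW(S) ⊇ FIRST(d) = {d}; new: +{d}
  S→b B: FOLLOW(B) ⊇ FOLLOW(S) ⊇ {$,d}; new: +{$,d}
  S→b C: FOLLOW(C) ⊇ FOLLOW(S) ⊇ {$,d}; new: +{$,d}
  FOLLOW[S]={$,d}  FOLLOW[A]={$,a,b,c}  FOLLOW[B]={$,c,d}  FOLLOW[C]={$,d}
round 2:
  A→S: FOLLOW(S) ⊇ FOLLOW(A) ⊇ {$,a,b,c}; new: +{a,b,c}
  B→a a A: FOLLOW(A) ⊇ FOLLOW(B) ⊇ {$,c,d}; new: +{d}
  S→b B: FOLLOW(B) ⊇ FOLLOW(S) ⊇ {$,a,b,c,d}; new: +{a,b}
  S→b C: FOLLOW(C) ⊇ FOLLOW(S) ⊇ {$,a,b,c,d}; new: +{a,b,c}
  FOLLOW[S]={$,a,b,c,d}  FOLLOW[A]={$,a,b,c,d}  FOLLOW[B]={$,a,b,c,d}  FOLLOW[C]={$,a,b,c,d}
round 3: (stable)
  FOLLOW[S]={$,a,b,c,d}  FOLLOW[A]={$,a,b,c,d}  FOLLOW[B]={$,a,b,c,d}  FOLLOW[C]={$,a,b,c,d}

FOLLOW(S) = ["$", "a", "b", "c", "d"]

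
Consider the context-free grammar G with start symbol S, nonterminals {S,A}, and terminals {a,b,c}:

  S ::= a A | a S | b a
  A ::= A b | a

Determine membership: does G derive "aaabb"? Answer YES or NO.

Convert to CNF:
  S -> T0 T1 | T1 A | T1 S
  A -> A T0 | a
  T0 -> b
  T1 -> a

CYK fill:
  [0..0]={A,T1}  "a"  orig:{A}
  [1..1]={A,T1}  "a"  orig:{A}
  [2..2]={A,T1}  "a"  orig:{A}
  [3..3]={T0}  "b"  orig:{}
  [4..4]={T0}  "b"  orig:{}
  [0..1]={S}  "aa"
  [1..2]={S}  "aa"
  [2..3]={A}  "ab"
  [3..4]=∅  "bb"
  [0..2]={S}  "aaa"
  [1..3]={S}  "aab"
  [2..4]={A}  "abb"
  [0..3]={S}  "aaab"
  [1..4]={S}  "aabb"
  [0..4]={S}  "aaabb"

S ∈ T[0,4] ⇒ YES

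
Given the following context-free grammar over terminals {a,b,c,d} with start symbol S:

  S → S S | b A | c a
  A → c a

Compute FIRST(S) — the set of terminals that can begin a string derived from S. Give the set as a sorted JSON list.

Compute FIRST by fixpoint:
round 1:
  A via A→c a: +{c}
  S via S→b A: +{b}
  S via S→c a: +{c}
  FIRST(S)={b,c}  FIRST(A)={c}
round 2: — fixpoint
  FIRST(S)={b,c}  FIRST(A)={c}

FIRST(S) = ["b", "c"]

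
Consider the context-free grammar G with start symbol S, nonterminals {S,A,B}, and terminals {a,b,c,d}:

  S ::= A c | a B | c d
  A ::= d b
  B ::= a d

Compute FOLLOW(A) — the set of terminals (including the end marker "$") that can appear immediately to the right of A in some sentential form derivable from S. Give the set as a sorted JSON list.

FIRST iteration:
iter 1:
  A via A→d b: +{d}
  B via B→a d: +{a}
  S via S→A c: +{d}
  S via S→a B: +{a}
  S via S→c d: +{c}
  FIRST[S]={a,c,d}  FIRST[A]={d}  FIRST[B]={a}
iter 2: (no change)
  FIRST[S]={a,c,d}  FIRST[A]={d}  FIRST[B]={a}

Compute FOLLOW by fixpoint:
FOLLOW(S) := {$}
round 1:
  S→A c: FOLLOW(A) ⊇ FIRST(c) = {c}; new: +{c}
  S→a B: FOLLOW(B) ⊇ FOLLOW(S) ⊇ {$}; new: +{$}
  FOLLOW[S]={$}  FOLLOW[A]={c}  FOLLOW[B]={$}
round 2: (no change)
  FOLLOW[S]={$}  FOLLOW[A]={c}  FOLLOW[B]={$}

FOLLOW(A) = ["c"]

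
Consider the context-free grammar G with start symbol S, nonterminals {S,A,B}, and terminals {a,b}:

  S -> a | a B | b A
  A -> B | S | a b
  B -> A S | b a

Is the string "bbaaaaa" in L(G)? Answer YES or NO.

Convert to CNF:
  S -> T0 B | T1 A | a
  A -> A S | T0 B | T0 T1 | T1 A | T1 T0 | a
  B -> A S | T1 T0
  T0 -> a
  T1 -> b

Fill CYK table bottom-up:
  T[0,0] 'b' = {T1}  orig:{}
  T[1,1] 'b' = {T1}  orig:{}
  T[2,2] 'a' = {A,S,T0}  orig:{A,S}
  T[3,3] 'a' = {A,S,T0}  orig:{A,S}
  T[4,4] 'a' = {A,S,T0}  orig:{A,S}
  T[5,5] 'a' = {A,S,T0}  orig:{A,S}
  T[6,6] 'a' = {A,S,T0}  orig:{A,S}
  T[0,1] 'bb' = ∅
  T[1,2] 'ba' = {A,B,S}
  T[2,3] 'aa' = {A,B}
  T[3,4] 'aa' = {A,B}
  T[4,5] 'aa' = {A,B}
  T[5,6] 'aa' = {A,B}
  T[0,2] 'bba' = {A,S}
  T[1,3] 'baa' = {A,B,S}
  T[2,4] 'aaa' = {A,B,S}
  T[3,5] 'aaa' = {A,B,S}
  T[4,6] 'aaa' = {A,B,S}
  T[0,3] 'bbaa' = {A,B,S}
  T[1,4] 'baaa' = {A,B,S}
  T[2,5] 'aaaa' = {A,B,S}
  T[3,6] 'aaaa' = {A,B,S}
  T[0,4] 'bbaaa' = {A,B,S}
  T[1,5] 'baaaa' = {A,B,S}
  T[2,6] 'aaaaa' = {A,B,S}
  T[0,5] 'bbaaaa' = {A,B,S}
  T[1,6] 'baaaaa' = {A,B,S}
  T[0,6] 'bbaaaaa' = {A,B,S}

S ∈ T[0,6] ⇒ YES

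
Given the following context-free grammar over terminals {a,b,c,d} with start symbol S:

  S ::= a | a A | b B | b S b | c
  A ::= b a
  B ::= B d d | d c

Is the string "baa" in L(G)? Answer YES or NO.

Convert to CNF:
  S -> T0 B | T0 X5 | T1 A | a | c
  A -> T0 T1
  B -> B X4 | T2 T3
  T0 -> b
  T1 -> a
  T2 -> d
  T3 -> c
  X4 -> T2 T2
  X5 -> S T0

CYK table (by increasing span):
  T[0,0] 'b' = {T0}  orig:{}
  T[1,1] 'a' = {S,T1}  orig:{S}
  T[2,2] 'a' = {S,T1}  orig:{S}
  T[0,1] 'ba' = {A}
  T[1,2] 'aa' = ∅
  T[0,2] 'baa' = ∅

S ∉ T[0,2] ⇒ NO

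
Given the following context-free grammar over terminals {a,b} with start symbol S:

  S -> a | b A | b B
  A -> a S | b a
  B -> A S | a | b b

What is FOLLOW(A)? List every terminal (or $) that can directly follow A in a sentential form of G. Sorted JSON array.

Compute FIRST by fixpoint:
pass 1:
  A via A→a S: +{a}
  A via A→b a: +{b}
  B via B→A S: +{a,b}
  S via S→a: +{a}
  S via S→b A: +{b}
  S: {a,b}  A: {a,b}  B: {a,b}
pass 2: — fixpoint
  S: {a,b}  A: {a,b}  B: {a,b}

FOLLOW sets:
FOLLOW(S) := {$}
iter 1:
  B→A S: FOLLOW(A) ⊇ FIRST(S) = {a,b}; new: +{a,b}
  S→b A: FOLLOW(A) ⊇ FOLLOW(S) ⊇ {$}; new: +{$}
  S→b B: FOLLOW(B) ⊇ FOLLOW(S) ⊇ {$}; new: +{$}
  S: {$}  A: {$,a,b}  B: {$}
iter 2:
  A→a S: FOLLOW(S) ⊇ FOLLOW(A) ⊇ {$,a,b}; new: +{a,b}
  S→b B: FOLLOW(B) ⊇ FOLLOW(S) ⊇ {$,a,b}; new: +{a,b}
  S: {$,a,b}  A: {$,a,b}  B: {$,a,b}
iter 3: done
  S: {$,a,b}  A: {$,a,b}  B: {$,a,b}

FOLLOW(A) = ["$", "a", "b"]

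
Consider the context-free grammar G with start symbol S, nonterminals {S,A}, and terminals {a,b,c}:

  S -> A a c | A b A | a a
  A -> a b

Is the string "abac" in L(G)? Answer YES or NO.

CNF form of G:
  S -> A X3 | A X4 | T0 T0
  A -> T0 T1
  T0 -> a
  T1 -> b
  T2 -> c
  X3 -> T0 T2
  X4 -> T1 A

CYK table (by increasing span):
  cell(0,0) a: {T0}  orig:{}
  cell(1,1) b: {T1}  orig:{}
  cell(2,2) a: {T0}  orig:{}
  cell(3,3) c: {T2}  orig:{}
  cell(0,1) ab: {A}
  cell(1,2) ba: ∅
  cell(2,3) ac: {X3}  orig:{}
  cell(0,2) aba: ∅
  cell(1,3) bac: ∅
  cell(0,3) abac: {S}

S ∈ T[0,3] ⇒ YES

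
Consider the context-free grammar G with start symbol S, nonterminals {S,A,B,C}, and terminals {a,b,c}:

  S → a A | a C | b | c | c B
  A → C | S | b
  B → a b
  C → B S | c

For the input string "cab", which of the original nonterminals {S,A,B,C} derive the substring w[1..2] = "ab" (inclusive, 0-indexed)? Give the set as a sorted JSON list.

Convert to CNF:
  S -> T0 A | T0 C | T1 B | b | c
  A -> B S | T0 A | T0 C | T1 B | b | c
  B -> T0 T2
  C -> B S | c
  T0 -> a
  T1 -> c
  T2 -> b

CYK table (by increasing span) — only the sub-triangle for w[1..2]:
  cell(1,1) a: {T0}  orig:{}
  cell(2,2) b: {A,S,T2}  orig:{A,S}
  cell(1,2) ab: {A,B,S}

Original NTs in T[1,2] deriving "ab": ["A", "B", "S"]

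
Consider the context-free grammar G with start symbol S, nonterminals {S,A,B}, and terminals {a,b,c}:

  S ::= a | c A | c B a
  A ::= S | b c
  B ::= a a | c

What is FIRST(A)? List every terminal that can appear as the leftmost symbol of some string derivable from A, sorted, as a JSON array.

FIRST iteration:
round 1:
  A via A→b c: +{b}
  B via B→a a: +{a}
  B via B→c: +{c}
  S via S→a: +{a}
  S via S→c A: +{c}
  S: {a,c}  A: {b}  B: {a,c}
round 2:
  A via A→S: +{a,c}
  S: {a,c}  A: {a,b,c}  B: {a,c}
round 3: done
  S: {a,c}  A: {a,b,c}  B: {a,c}

FIRST(A) = ["a", "b", "c"]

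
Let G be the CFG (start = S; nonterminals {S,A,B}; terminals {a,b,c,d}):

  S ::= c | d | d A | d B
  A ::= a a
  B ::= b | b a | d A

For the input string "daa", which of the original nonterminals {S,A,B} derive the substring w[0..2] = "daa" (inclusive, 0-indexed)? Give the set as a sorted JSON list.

Convert to CNF:
  S -> T2 A | T2 B | c | d
  A -> T0 T0
  B -> T1 T0 | T2 A | b
  T0 -> a
  T1 -> b
  T2 -> d

Fill CYK table bottom-up (cells [i..j] with 0 ≤ i ≤ j ≤ 2 only):
  cell(0,0) d: {S,T2}  orig:{S}
  cell(1,1) a: {T0}  orig:{}
  cell(2,2) a: {T0}  orig:{}
  cell(0,1) da: ∅
  cell(1,2) aa: {A}
  cell(0,2) daa: {B,S}

Original NTs in T[0,2] deriving "daa": ["B", "S"]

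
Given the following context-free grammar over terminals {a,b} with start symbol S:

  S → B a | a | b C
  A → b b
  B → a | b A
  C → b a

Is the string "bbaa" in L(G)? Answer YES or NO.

Convert to CNF:
  S -> B T1 | T0 C | a
  A -> T0 T0
  B -> T0 A | a
  C -> T0 T1
  T0 -> b
  T1 -> a

Fill CYK table bottom-up:
  cell(0,0) b: {T0}  orig:{}
  cell(1,1) b: {T0}  orig:{}
  cell(2,2) a: {B,S,T1}  orig:{B,S}
  cell(3,3) a: {B,S,T1}  orig:{B,S}
  cell(0,1) bb: {A}
  cell(1,2) ba: {C}
  cell(2,3) aa: {S}
  cell(0,2) bba: {S}
  cell(1,3) baa: ∅
  cell(0,3) bbaa: ∅

S ∉ T[0,3] ⇒ NO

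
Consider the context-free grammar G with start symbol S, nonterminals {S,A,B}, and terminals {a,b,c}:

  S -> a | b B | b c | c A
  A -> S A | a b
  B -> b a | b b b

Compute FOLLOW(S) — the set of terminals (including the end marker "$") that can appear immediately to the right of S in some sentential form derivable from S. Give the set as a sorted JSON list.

Compute FIRST by fixpoint:
[1]
  A via A→a b: +{a}
  B via B→b a: +{b}
  S via S→a: +{a}
  S via S→b B: +{b}
  S via S→c A: +{c}
  FIRST[S]={a,b,c}  FIRST[A]={a}  FIRST[B]={b}
[2]
  A via A→S A: +{b,c}
  FIRST[S]={a,b,c}  FIRST[A]={a,b,c}  FIRST[B]={b}
[3] (stable)
  FIRST[S]={a,b,c}  FIRST[A]={a,b,c}  FIRST[B]={b}

FOLLOW sets:
seed FOLLOW(S) with $
pass 1:
  A→S A: FOLLOW(S) ⊇ FIRST(A) = {a,b,c}; new: +{a,b,c}
  S→b B: FOLLOW(B) ⊇ FOLLOW(S) ⊇ {$,a,b,c}; new: +{$,a,b,c}
  S→c A: FOLLOW(A) ⊇ FOLLOW(S) ⊇ {$,a,b,c}; new: +{$,a,b,c}
  S: {$,a,b,c}  A: {$,a,b,c}  B: {$,a,b,c}
pass 2: (stable)
  S: {$,a,b,c}  A: {$,a,b,c}  B: {$,a,b,c}

FOLLOW(S) = ["$", "a", "b", "c"]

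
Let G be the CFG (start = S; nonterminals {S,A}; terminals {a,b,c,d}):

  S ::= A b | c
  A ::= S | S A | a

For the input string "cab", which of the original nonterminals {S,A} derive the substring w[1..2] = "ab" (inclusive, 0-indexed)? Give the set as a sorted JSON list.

Convert to CNF:
  S -> A T0 | c
  A -> A T0 | S A | a | c
  T0 -> b

Fill CYK table bottom-up (cells [i..j] with 1 ≤ i ≤ j ≤ 2 only):
  T[1,1] 'a' = {A}
  T[2,2] 'b' = {T0}  orig:{}
  T[1,2] 'ab' = {A,S}

Original NTs in T[1,2] deriving "ab": ["A", "S"]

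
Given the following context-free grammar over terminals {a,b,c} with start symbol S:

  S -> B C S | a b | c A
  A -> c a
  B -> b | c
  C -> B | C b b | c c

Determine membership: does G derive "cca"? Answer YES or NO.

CNF form of G:
  S -> B X4 | T0 A | T1 T2
  A -> T0 T1
  B -> b | c
  C -> C X3 | T0 T0 | b | c
  T0 -> c
  T1 -> a
  T2 -> b
  X3 -> T2 T2
  X4 -> C S

CYK table (by increasing span):
  T[0,0] 'c' = {B,C,T0}  orig:{B,C}
  T[1,1] 'c' = {B,C,T0}  orig:{B,C}
  T[2,2] 'a' = {T1}  orig:{}
  T[0,1] 'cc' = {C}
  T[1,2] 'ca' = {A}
  T[0,2] 'cca' = {S}

S ∈ T[0,2] ⇒ YES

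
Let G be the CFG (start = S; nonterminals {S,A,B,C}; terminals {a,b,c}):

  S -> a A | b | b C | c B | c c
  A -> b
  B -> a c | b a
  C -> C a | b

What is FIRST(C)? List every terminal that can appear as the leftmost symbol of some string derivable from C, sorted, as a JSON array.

FIRST sets, iterate to fixpoint:
pass 1:
  A via A→b: +{b}
  B via B→a c: +{a}
  B via B→b a: +{b}
  C via C→b: +{b}
  S via S→a A: +{a}
  S via S→b: +{b}
  S via S→c B: +{c}
  FIRST[S]={a,b,c}  FIRST[A]={b}  FIRST[B]={a,b}  FIRST[C]={b}
pass 2: — fixpoint
  FIRST[S]={a,b,c}  FIRST[A]={b}  FIRST[B]={a,b}  FIRST[C]={b}

FIRST(C) = ["b"]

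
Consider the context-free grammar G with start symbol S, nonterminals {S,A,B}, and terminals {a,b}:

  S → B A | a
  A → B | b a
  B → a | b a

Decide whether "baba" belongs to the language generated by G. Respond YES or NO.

CNF form of G:
  S -> B A | a
  A -> T0 T1 | a
  B -> T0 T1 | a
  T0 -> b
  T1 -> a

Fill CYK table bottom-up:
  [0..0]={T0}  "b"  orig:{}
  [1..1]={A,B,S,T1}  "a"  orig:{A,B,S}
  [2..2]={T0}  "b"  orig:{}
  [3..3]={A,B,S,T1}  "a"  orig:{A,B,S}
  [0..1]={A,B}  "ba"
  [1..2]=∅  "ab"
  [2..3]={A,B}  "ba"
  [0..2]=∅  "bab"
  [1..3]={S}  "aba"
  [0..3]={S}  "baba"

S ∈ T[0,3] ⇒ YES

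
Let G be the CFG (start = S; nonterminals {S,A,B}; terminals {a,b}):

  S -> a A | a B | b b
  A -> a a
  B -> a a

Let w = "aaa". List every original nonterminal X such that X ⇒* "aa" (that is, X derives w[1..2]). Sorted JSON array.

CNF form of G:
  S -> T0 A | T0 B | T1 T1
  A -> T0 T0
  B -> T0 T0
  T0 -> a
  T1 -> b

CYK fill, restricted to cells inside w[1..2]:
  T[1,1] 'a' = {T0}  orig:{}
  T[2,2] 'a' = {T0}  orig:{}
  T[1,2] 'aa' = {A,B}

Original NTs in T[1,2] deriving "aa": ["A", "B"]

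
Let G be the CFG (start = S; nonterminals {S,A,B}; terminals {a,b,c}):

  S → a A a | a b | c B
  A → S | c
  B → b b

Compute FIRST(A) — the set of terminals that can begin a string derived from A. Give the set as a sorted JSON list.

FIRST sets, iterate to fixpoint:
round 1:
  A via A→c: +{c}
  B via B→b b: +{b}
  S via S→a A a: +{a}
  S via S→c B: +{c}
  FIRST[S]={a,c}  FIRST[A]={c}  FIRST[B]={b}
round 2:
  A via A→S: +{a}
  FIRST[S]={a,c}  FIRST[A]={a,c}  FIRST[B]={b}
round 3: done
  FIRST[S]={a,c}  FIRST[A]={a,c}  FIRST[B]={b}

FIRST(A) = ["a", "c"]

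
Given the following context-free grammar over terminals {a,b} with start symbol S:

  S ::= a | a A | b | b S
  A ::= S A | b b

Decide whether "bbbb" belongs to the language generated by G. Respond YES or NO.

Convert to CNF:
  S -> T0 S | T1 A | a | b
  A -> S A | T0 T0
  T0 -> b
  T1 -> a

CYK table (by increasing span):
  T[0,0] 'b' = {S,T0}  orig:{S}
  T[1,1] 'b' = {S,T0}  orig:{S}
  T[2,2] 'b' = {S,T0}  orig:{S}
  T[3,3] 'b' = {S,T0}  orig:{S}
  T[0,1] 'bb' = {A,S}
  T[1,2] 'bb' = {A,S}
  T[2,3] 'bb' = {A,S}
  T[0,2] 'bbb' = {A,S}
  T[1,3] 'bbb' = {A,S}
  T[0,3] 'bbbb' = {A,S}

S ∈ T[0,3] ⇒ YES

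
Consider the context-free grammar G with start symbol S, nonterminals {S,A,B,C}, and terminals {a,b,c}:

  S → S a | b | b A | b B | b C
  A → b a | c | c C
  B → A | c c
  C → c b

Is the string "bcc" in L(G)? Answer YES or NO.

CNF form of G:
  S -> S T1 | T0 A | T0 B | T0 C | b
  A -> T0 T1 | T2 C | c
  B -> T0 T1 | T2 C | T2 T2 | c
  C -> T2 T0
  T0 -> b
  T1 -> a
  T2 -> c

CYK fill:
  cell(0,0) b: {S,T0}  orig:{S}
  cell(1,1) c: {A,B,T2}  orig:{A,B}
  cell(2,2) c: {A,B,T2}  orig:{A,B}
  cell(0,1) bc: {S}
  cell(1,2) cc: {B}
  cell(0,2) bcc: {S}

S ∈ T[0,2] ⇒ YES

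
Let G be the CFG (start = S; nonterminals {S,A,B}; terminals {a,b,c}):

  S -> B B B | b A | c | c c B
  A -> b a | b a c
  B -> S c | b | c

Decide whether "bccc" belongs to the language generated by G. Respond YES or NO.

CNF form of G:
  S -> B X4 | T0 A | T2 X5 | c
  A -> T0 T1 | T0 X3
  B -> S T2 | b | c
  T0 -> b
  T1 -> a
  T2 -> c
  X3 -> T1 T2
  X4 -> B B
  X5 -> T2 B

CYK fill:
  [0..0]={B,T0}  "b"  orig:{B}
  [1..1]={B,S,T2}  "c"  orig:{B,S}
  [2..2]={B,S,T2}  "c"  orig:{B,S}
  [3..3]={B,S,T2}  "c"  orig:{B,S}
  [0..1]={X4}  "bc"  orig:{}
  [1..2]={B,X4,X5}  "cc"  orig:{B}
  [2..3]={B,X4,X5}  "cc"  orig:{B}
  [0..2]={S,X4}  "bcc"  orig:{S}
  [1..3]={S,X4,X5}  "ccc"  orig:{S}
  [0..3]={B,S}  "bccc"

S ∈ T[0,3] ⇒ YES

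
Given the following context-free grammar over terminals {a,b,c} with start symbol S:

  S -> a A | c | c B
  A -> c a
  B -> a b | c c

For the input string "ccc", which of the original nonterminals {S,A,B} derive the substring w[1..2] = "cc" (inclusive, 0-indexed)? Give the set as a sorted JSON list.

Convert to CNF:
  S -> T0 B | T1 A | c
  A -> T0 T1
  B -> T0 T0 | T1 T2
  T0 -> c
  T1 -> a
  T2 -> b

Fill CYK table bottom-up (cells [i..j] with 1 ≤ i ≤ j ≤ 2 only):
  cell(1,1) c: {S,T0}  orig:{S}
  cell(2,2) c: {S,T0}  orig:{S}
  cell(1,2) cc: {B}

Original NTs in T[1,2] deriving "cc": ["B"]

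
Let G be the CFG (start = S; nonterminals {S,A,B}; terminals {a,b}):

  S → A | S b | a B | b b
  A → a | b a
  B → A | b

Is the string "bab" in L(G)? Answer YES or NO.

Convert to CNF:
  S -> S T0 | T0 T0 | T0 T1 | T1 B | a
  A -> T0 T1 | a
  B -> T0 T1 | a | b
  T0 -> b
  T1 -> a

CYK table (by increasing span):
  [0..0]={B,T0}  "b"  orig:{B}
  [1..1]={A,B,S,T1}  "a"  orig:{A,B,S}
  [2..2]={B,T0}  "b"  orig:{B}
  [0..1]={A,B,S}  "ba"
  [1..2]={S}  "ab"
  [0..2]={S}  "bab"

S ∈ T[0,2] ⇒ YES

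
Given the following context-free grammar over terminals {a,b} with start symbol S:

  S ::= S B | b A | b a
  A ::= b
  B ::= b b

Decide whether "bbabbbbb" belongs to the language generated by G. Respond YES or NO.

Convert to CNF:
  S -> S B | T0 A | T0 T1
  A -> b
  B -> T0 T0
  T0 -> b
  T1 -> a

CYK table (by increasing span):
  [0..0]={A,T0}  "b"  orig:{A}
  [1..1]={A,T0}  "b"  orig:{A}
  [2..2]={T1}  "a"  orig:{}
  [3..3]={A,T0}  "b"  orig:{A}
  [4..4]={A,T0}  "b"  orig:{A}
  [5..5]={A,T0}  "b"  orig:{A}
  [6..6]={A,T0}  "b"  orig:{A}
  [7..7]={A,T0}  "b"  orig:{A}
  [0..1]={B,S}  "bb"
  [1..2]={S}  "ba"
  [2..3]=∅  "ab"
  [3..4]={B,S}  "bb"
  [4..5]={B,S}  "bb"
  [5..6]={B,S}  "bb"
  [6..7]={B,S}  "bb"
  [0..2]=∅  "bba"
  [1..3]=∅  "bab"
  [2..4]=∅  "abb"
  [3..5]=∅  "bbb"
  [4..6]=∅  "bbb"
  [5..7]=∅  "bbb"
  [0..3]=∅  "bbab"
  [1..4]={S}  "babb"
  [2..5]=∅  "abbb"
  [3..6]={S}  "bbbb"
  [4..7]={S}  "bbbb"
  [0..4]=∅  "bbabb"
  [1..5]=∅  "babbb"
  [2..6]=∅  "abbbb"
  [3..7]=∅  "bbbbb"
  [0..5]=∅  "bbabbb"
  [1..6]={S}  "babbbb"
  [2..7]=∅  "abbbbb"
  [0..6]=∅  "bbabbbb"
  [1..7]=∅  "babbbbb"
  [0..7]=∅  "bbabbbbb"

S ∉ T[0,7] ⇒ NO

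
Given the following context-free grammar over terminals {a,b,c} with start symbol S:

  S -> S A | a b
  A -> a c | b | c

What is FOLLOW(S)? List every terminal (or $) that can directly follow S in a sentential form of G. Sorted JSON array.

FIRST iteration:
round 1:
  A via A→a c: +{a}
  A via A→b: +{b}
  A via A→c: +{c}
  S via S→a b: +{a}
  S: {a}  A: {a,b,c}
round 2: — fixpoint
  S: {a}  A: {a,b,c}

FOLLOW iteration:
initialize: $ ∈ FOLLOW(S)
iter 1:
  S→S A: FOLLOW(S) ⊇ FIRST(A) = {a,b,c}; new: +{a,b,c}
  S→S A: FOLLOW(A) ⊇ FOLLOW(S) ⊇ {$,a,b,c}; new: +{$,a,b,c}
  FOLLOW[S]={$,a,b,c}  FOLLOW[A]={$,a,b,c}
iter 2: done
  FOLLOW[S]={$,a,b,c}  FOLLOW[A]={$,a,b,c}

FOLLOW(S) = ["$", "a", "b", "c"]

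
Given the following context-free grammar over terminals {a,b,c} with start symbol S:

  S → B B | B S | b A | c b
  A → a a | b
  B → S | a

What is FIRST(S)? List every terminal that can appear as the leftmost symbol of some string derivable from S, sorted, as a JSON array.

FIRST sets, iterate to fixpoint:
pass 1:
  A via A→a a: +{a}
  A via A→b: +{b}
  B via B→a: +{a}
  S via S→B B: +{a}
  S via S→b A: +{b}
  S via S→c b: +{c}
  FIRST[S]={a,b,c}  FIRST[A]={a,b}  FIRST[B]={a}
pass 2:
  B via B→S: +{b,c}
  FIRST[S]={a,b,c}  FIRST[A]={a,b}  FIRST[B]={a,b,c}
pass 3: (stable)
  FIRST[S]={a,b,c}  FIRST[A]={a,b}  FIRST[B]={a,b,c}

FIRST(S) = ["a", "b", "c"]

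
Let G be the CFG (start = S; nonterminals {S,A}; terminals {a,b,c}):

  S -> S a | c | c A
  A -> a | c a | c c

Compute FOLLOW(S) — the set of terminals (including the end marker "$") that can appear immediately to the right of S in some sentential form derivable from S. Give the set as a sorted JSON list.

FIRST sets, iterate to fixpoint:
pass 1:
  A via A→a: +{a}
  A via A→c a: +{c}
  S via S→c: +{c}
  FIRST[S]={c}  FIRST[A]={a,c}
pass 2: (no change)
  FIRST[S]={c}  FIRST[A]={a,c}

FOLLOW iteration:
FOLLOW(S) := {$}
iter 1:
  S→S a: FOLLOW(S) ⊇ FIRST(a) = {a}; new: +{a}
  S→c A: FOLLOW(A) ⊇ FOLLOW(S) ⊇ {$,a}; new: +{$,a}
  FOLLOW(S)={$,a}  FOLLOW(A)={$,a}
iter 2: (stable)
  FOLLOW(S)={$,a}  FOLLOW(A)={$,a}

FOLLOW(S) = ["$", "a"]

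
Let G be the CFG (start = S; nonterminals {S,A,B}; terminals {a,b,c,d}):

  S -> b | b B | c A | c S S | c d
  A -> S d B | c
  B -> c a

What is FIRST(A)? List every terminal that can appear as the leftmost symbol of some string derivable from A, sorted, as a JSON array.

FIRST sets, iterate to fixpoint:
[1]
  A via A→c: +{c}
  B via B→c a: +{c}
  S via S→b: +{b}
  S via S→c A: +{c}
  FIRST(S)={b,c}  FIRST(A)={c}  FIRST(B)={c}
[2]
  A via A→S d B: +{b}
  FIRST(S)={b,c}  FIRST(A)={b,c}  FIRST(B)={c}
[3] — fixpoint
  FIRST(S)={b,c}  FIRST(A)={b,c}  FIRST(B)={c}

FIRST(A) = ["b", "c"]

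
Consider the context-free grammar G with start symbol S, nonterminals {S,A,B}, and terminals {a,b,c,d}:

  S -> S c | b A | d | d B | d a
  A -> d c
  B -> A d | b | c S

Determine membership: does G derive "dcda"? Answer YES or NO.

CNF form of G:
  S -> S T1 | T0 B | T0 T3 | T2 A | d
  A -> T0 T1
  B -> A T0 | T1 S | b
  T0 -> d
  T1 -> c
  T2 -> b
  T3 -> a

CYK fill:
  [0..0]={S,T0}  "d"  orig:{S}
  [1..1]={T1}  "c"  orig:{}
  [2..2]={S,T0}  "d"  orig:{S}
  [3..3]={T3}  "a"  orig:{}
  [0..1]={A,S}  "dc"
  [1..2]={B}  "cd"
  [2..3]={S}  "da"
  [0..2]={B,S}  "dcd"
  [1..3]={B}  "cda"
  [0..3]={S}  "dcda"

S ∈ T[0,3] ⇒ YES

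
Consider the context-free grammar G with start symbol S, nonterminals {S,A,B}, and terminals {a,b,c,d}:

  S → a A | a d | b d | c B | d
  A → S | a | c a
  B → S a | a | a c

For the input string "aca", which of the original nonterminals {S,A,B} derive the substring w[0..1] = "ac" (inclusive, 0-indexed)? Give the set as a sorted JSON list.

CNF form of G:
  S -> T0 A | T0 T1 | T2 T1 | T3 B | d
  A -> T0 A | T0 T1 | T2 T1 | T3 B | T3 T0 | a | d
  B -> S T0 | T0 T3 | a
  T0 -> a
  T1 -> d
  T2 -> b
  T3 -> c

Fill CYK table bottom-up — only the sub-triangle for w[0..1]:
  T[0,0] 'a' = {A,B,T0}  orig:{A,B}
  T[1,1] 'c' = {T3}  orig:{}
  T[0,1] 'ac' = {B}

Original NTs in T[0,1] deriving "ac": ["B"]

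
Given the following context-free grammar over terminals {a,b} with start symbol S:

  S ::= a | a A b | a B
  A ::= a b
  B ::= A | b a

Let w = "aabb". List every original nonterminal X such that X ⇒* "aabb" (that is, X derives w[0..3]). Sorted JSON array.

CNF form of G:
  S -> T0 B | T0 X2 | a
  A -> T0 T1
  B -> T0 T1 | T1 T0
  T0 -> a
  T1 -> b
  X2 -> A T1

CYK table (by increasing span) (cells [i..j] with 0 ≤ i ≤ j ≤ 3 only):
  cell(0,0) a: {S,T0}  orig:{S}
  cell(1,1) a: {S,T0}  orig:{S}
  cell(2,2) b: {T1}  orig:{}
  cell(3,3) b: {T1}  orig:{}
  cell(0,1) aa: ∅
  cell(1,2) ab: {A,B}
  cell(2,3) bb: ∅
  cell(0,2) aab: {S}
  cell(1,3) abb: {X2}  orig:{}
  cell(0,3) aabb: {S}

Original NTs in T[0,3] deriving "aabb": ["S"]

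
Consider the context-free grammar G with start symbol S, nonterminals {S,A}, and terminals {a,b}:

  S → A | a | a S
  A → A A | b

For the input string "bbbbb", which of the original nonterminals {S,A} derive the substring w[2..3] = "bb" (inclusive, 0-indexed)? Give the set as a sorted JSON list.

CNF form of G:
  S -> A A | T0 S | a | b
  A -> A A | b
  T0 -> a

CYK table (by increasing span) (cells [i..j] with 2 ≤ i ≤ j ≤ 3 only):
  cell(2,2) b: {A,S}
  cell(3,3) b: {A,S}
  cell(2,3) bb: {A,S}

Original NTs in T[2,3] deriving "bb": ["A", "S"]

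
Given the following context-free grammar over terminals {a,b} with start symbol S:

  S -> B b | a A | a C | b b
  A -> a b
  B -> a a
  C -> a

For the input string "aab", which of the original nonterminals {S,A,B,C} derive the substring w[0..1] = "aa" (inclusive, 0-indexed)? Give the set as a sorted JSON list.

Convert to CNF:
  S -> B T1 | T0 A | T0 C | T1 T1
  A -> T0 T1
  B -> T0 T0
  C -> a
  T0 -> a
  T1 -> b

CYK fill — only the sub-triangle for w[0..1]:
  cell(0,0) a: {C,T0}  orig:{C}
  cell(1,1) a: {C,T0}  orig:{C}
  cell(0,1) aa: {B,S}

Original NTs in T[0,1] deriving "aa": ["B", "S"]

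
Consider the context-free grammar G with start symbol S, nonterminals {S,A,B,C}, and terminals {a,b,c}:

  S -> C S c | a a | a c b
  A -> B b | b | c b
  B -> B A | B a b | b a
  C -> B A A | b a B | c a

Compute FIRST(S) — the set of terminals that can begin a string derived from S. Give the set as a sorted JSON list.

FIRST sets, iterate to fixpoint:
pass 1:
  A via A→b: +{b}
  A via A→c b: +{c}
  B via B→b a: +{b}
  C via C→B A A: +{b}
  C via C→c a: +{c}
  S via S→C S c: +{b,c}
  S via S→a a: +{a}
  FIRST[S]={a,b,c}  FIRST[A]={b,c}  FIRST[B]={b}  FIRST[C]={b,c}
pass 2: — fixpoint
  FIRST[S]={a,b,c}  FIRST[A]={b,c}  FIRST[B]={b}  FIRST[C]={b,c}

FIRST(S) = ["a", "b", "c"]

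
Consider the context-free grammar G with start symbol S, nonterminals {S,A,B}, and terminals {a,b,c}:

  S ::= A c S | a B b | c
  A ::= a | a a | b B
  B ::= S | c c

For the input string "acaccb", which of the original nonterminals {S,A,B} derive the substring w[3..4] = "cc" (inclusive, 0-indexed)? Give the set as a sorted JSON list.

CNF form of G:
  S -> A X5 | T0 X6 | c
  A -> T0 T0 | T1 B | a
  B -> A X3 | T0 X4 | T2 T2 | c
  T0 -> a
  T1 -> b
  T2 -> c
  X3 -> T2 S
  X4 -> B T1
  X5 -> T2 S
  X6 -> B T1

Fill CYK table bottom-up — only the sub-triangle for w[3..4]:
  [3..3]={B,S,T2}  "c"  orig:{B,S}
  [4..4]={B,S,T2}  "c"  orig:{B,S}
  [3..4]={B,X3,X5}  "cc"  orig:{B}

Original NTs in T[3,4] deriving "cc": ["B"]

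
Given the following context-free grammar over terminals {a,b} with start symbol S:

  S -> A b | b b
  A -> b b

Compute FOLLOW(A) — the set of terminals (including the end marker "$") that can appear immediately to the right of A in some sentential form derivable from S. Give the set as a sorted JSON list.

FIRST sets, iterate to fixpoint:
pass 1:
  A via A→b b: +{b}
  S via S→A b: +{b}
  FIRST(S)={b}  FIRST(A)={b}
pass 2: (no change)
  FIRST(S)={b}  FIRST(A)={b}

FOLLOW iteration:
seed FOLLOW(S) with $
[1]
  S→A b: FOLLOW(A) ⊇ FIRST(b) = {b}; new: +{b}
  FOLLOW(S)={$}  FOLLOW(A)={b}
[2] (stable)
  FOLLOW(S)={$}  FOLLOW(A)={b}

FOLLOW(A) = ["b"]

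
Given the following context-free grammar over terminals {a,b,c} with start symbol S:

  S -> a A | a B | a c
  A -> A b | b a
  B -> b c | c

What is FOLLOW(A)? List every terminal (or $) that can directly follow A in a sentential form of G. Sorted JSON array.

FIRST iteration:
iter 1:
  A via A→b a: +{b}
  B via B→b c: +{b}
  B via B→c: +{c}
  S via S→a A: +{a}
  FIRST(S)={a}  FIRST(A)={b}  FIRST(B)={b,c}
iter 2: — fixpoint
  FIRST(S)={a}  FIRST(A)={b}  FIRST(B)={b,c}

FOLLOW sets:
initialize: $ ∈ FOLLOW(S)
round 1:
  A→A b: FOLLOW(A) ⊇ FIRST(b) = {b}; new: +{b}
  S→a A: FOLLOW(A) ⊇ FOLLOW(S) ⊇ {$}; new: +{$}
  S→a B: FOLLOW(B) ⊇ FOLLOW(S) ⊇ {$}; new: +{$}
  S: {$}  A: {$,b}  B: {$}
round 2: (stable)
  S: {$}  A: {$,b}  B: {$}

FOLLOW(A) = ["$", "b"]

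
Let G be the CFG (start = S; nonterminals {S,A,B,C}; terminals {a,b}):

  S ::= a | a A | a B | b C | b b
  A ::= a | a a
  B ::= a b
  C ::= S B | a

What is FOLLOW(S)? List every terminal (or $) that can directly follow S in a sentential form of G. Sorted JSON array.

FIRST sets, iterate to fixpoint:
iter 1:
  A via A→a: +{a}
  B via B→a b: +{a}
  C via C→a: +{a}
  S via S→a: +{a}
  S via S→b C: +{b}
  S: {a,b}  A: {a}  B: {a}  C: {a}
iter 2:
  C via C→S B: +{b}
  S: {a,b}  A: {a}  B: {a}  C: {a,b}
iter 3: (stable)
  S: {a,b}  A: {a}  B: {a}  C: {a,b}

Compute FOLLOW by fixpoint:
initialize: $ ∈ FOLLOW(S)
iter 1:
  C→S B: FOLLOW(S) ⊇ FIRST(B) = {a}; new: +{a}
  S→a A: FOLLOW(A) ⊇ FOLLOW(S) ⊇ {$,a}; new: +{$,a}
  S→a B: FOLLOW(B) ⊇ FOLLOW(S) ⊇ {$,a}; new: +{$,a}
  S→b C: FOLLOW(C) ⊇ FOLLOW(S) ⊇ {$,a}; new: +{$,a}
  FOLLOW(S)={$,a}  FOLLOW(A)={$,a}  FOLLOW(B)={$,a}  FOLLOW(C)={$,a}
iter 2: (stable)
  FOLLOW(S)={$,a}  FOLLOW(A)={$,a}  FOLLOW(B)={$,a}  FOLLOW(C)={$,a}

FOLLOW(S) = ["$", "a"]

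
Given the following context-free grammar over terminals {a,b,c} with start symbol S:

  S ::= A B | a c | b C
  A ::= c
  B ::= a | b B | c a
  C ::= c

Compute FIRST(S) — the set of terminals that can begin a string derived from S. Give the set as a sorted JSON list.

FIRST sets, iterate to fixpoint:
[1]
  A via A→c: +{c}
  B via B→a: +{a}
  B via B→b B: +{b}
  B via B→c a: +{c}
  C via C→c: +{c}
  S via S→A B: +{c}
  S via S→a c: +{a}
  S via S→b C: +{b}
  FIRST(S)={a,b,c}  FIRST(A)={c}  FIRST(B)={a,b,c}  FIRST(C)={c}
[2] — fixpoint
  FIRST(S)={a,b,c}  FIRST(A)={c}  FIRST(B)={a,b,c}  FIRST(C)={c}

FIRST(S) = ["a", "b", "c"]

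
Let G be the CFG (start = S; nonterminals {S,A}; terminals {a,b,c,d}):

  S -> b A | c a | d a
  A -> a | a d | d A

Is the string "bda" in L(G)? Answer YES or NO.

Convert to CNF:
  S -> T1 T0 | T2 A | T3 T0
  A -> T0 T1 | T1 A | a
  T0 -> a
  T1 -> d
  T2 -> b
  T3 -> c

CYK fill:
  cell(0,0) b: {T2}  orig:{}
  cell(1,1) d: {T1}  orig:{}
  cell(2,2) a: {A,T0}  orig:{A}
  cell(0,1) bd: ∅
  cell(1,2) da: {A,S}
  cell(0,2) bda: {S}

S ∈ T[0,2] ⇒ YES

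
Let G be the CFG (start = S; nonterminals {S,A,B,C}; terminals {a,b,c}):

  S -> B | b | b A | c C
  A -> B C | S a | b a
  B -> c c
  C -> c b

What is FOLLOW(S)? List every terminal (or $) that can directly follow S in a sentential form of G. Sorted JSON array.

FIRST sets, iterate to fixpoint:
round 1:
  A via A→b a: +{b}
  B via B→c c: +{c}
  C via C→c b: +{c}
  S via S→B: +{c}
  S via S→b: +{b}
  S: {b,c}  A: {b}  B: {c}  C: {c}
round 2:
  A via A→B C: +{c}
  S: {b,c}  A: {b,c}  B: {c}  C: {c}
round 3: (no change)
  S: {b,c}  A: {b,c}  B: {c}  C: {c}

FOLLOW iteration:
seed FOLLOW(S) with $
round 1:
  A→B C: FOLLOW(B) ⊇ FIRST(C) = {c}; new: +{c}
  A→S a: FOLLOW(S) ⊇ FIRST(a) = {a}; new: +{a}
  S→B: FOLLOW(B) ⊇ FOLLOW(S) ⊇ {$,a}; new: +{$,a}
  S→b A: FOLLOW(A) ⊇ FOLLOW(S) ⊇ {$,a}; new: +{$,a}
  S→c C: FOLLOW(C) ⊇ FOLLOW(S) ⊇ {$,a}; new: +{$,a}
  FOLLOW[S]={$,a}  FOLLOW[A]={$,a}  FOLLOW[B]={$,a,c}  FOLLOW[C]={$,a}
round 2: — fixpoint
  FOLLOW[S]={$,a}  FOLLOW[A]={$,a}  FOLLOW[B]={$,a,c}  FOLLOW[C]={$,a}

FOLLOW(S) = ["$", "a"]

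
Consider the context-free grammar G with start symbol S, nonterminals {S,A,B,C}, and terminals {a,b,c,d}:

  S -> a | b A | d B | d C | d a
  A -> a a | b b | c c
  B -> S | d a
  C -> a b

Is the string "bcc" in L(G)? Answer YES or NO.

CNF form of G:
  S -> T1 A | T3 B | T3 C | T3 T0 | a
  A -> T0 T0 | T1 T1 | T2 T2
  B -> T1 A | T3 B | T3 C | T3 T0 | a
  C -> T0 T1
  T0 -> a
  T1 -> b
  T2 -> c
  T3 -> d

Fill CYK table bottom-up:
  T[0,0] 'b' = {T1}  orig:{}
  T[1,1] 'c' = {T2}  orig:{}
  T[2,2] 'c' = {T2}  orig:{}
  T[0,1] 'bc' = ∅
  T[1,2] 'cc' = {A}
  T[0,2] 'bcc' = {B,S}

S ∈ T[0,2] ⇒ YES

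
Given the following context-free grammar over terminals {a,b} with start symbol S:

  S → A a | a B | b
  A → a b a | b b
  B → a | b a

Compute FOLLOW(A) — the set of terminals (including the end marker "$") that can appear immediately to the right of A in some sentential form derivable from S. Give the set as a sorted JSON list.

FIRST iteration:
iter 1:
  A via A→a b a: +{a}
  A via A→b b: +{b}
  B via B→a: +{a}
  B via B→b a: +{b}
  S via S→A a: +{a,b}
  S: {a,b}  A: {a,b}  B: {a,b}
iter 2: — fixpoint
  S: {a,b}  A: {a,b}  B: {a,b}

FOLLOW iteration:
FOLLOW(S) := {$}
iter 1:
  S→A a: FOLLOW(A) ⊇ FIRST(a) = {a}; new: +{a}
  S→a B: FOLLOW(B) ⊇ FOLLOW(S) ⊇ {$}; new: +{$}
  S: {$}  A: {a}  B: {$}
iter 2: (stable)
  S: {$}  A: {a}  B: {$}

FOLLOW(A) = ["a"]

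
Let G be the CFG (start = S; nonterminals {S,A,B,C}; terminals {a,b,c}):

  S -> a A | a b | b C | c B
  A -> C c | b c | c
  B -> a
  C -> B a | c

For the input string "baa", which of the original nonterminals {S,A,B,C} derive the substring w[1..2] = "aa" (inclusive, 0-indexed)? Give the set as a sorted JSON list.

Convert to CNF:
  S -> T0 B | T1 C | T2 A | T2 T1
  A -> C T0 | T1 T0 | c
  B -> a
  C -> B T2 | c
  T0 -> c
  T1 -> b
  T2 -> a

CYK fill (cells [i..j] with 1 ≤ i ≤ j ≤ 2 only):
  [1..1]={B,T2}  "a"  orig:{B}
  [2..2]={B,T2}  "a"  orig:{B}
  [1..2]={C}  "aa"

Original NTs in T[1,2] deriving "aa": ["C"]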